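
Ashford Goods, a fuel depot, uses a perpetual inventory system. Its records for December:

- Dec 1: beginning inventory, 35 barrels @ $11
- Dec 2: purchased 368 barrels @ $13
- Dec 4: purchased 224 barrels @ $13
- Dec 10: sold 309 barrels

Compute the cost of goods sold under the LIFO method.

Dec 10, 309 sold [LIFO — newest first]: 224 @ $13 + 85 @ $13 = $4,017
Ending inventory: 35 @ $11 + 283 @ $13 = $4,064

COGS = $4,017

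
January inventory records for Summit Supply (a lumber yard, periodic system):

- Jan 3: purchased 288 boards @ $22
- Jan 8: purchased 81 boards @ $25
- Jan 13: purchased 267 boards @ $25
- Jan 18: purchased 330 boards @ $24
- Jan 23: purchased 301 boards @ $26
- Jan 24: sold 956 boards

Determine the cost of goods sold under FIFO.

Jan 24, 956 sold [FIFO — oldest first]: 288 @ $22 + 81 @ $25 + 267 @ $25 + 320 @ $24 = $22,716
Ending inventory: 10 @ $24 + 301 @ $26 = $8,066

COGS = $22,716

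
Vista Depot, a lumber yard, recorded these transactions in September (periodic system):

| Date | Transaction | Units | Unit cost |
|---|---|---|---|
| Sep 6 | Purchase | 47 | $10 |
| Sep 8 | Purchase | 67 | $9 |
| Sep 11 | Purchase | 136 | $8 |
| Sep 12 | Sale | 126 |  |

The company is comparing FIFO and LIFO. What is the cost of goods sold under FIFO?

COGS = $1,169

FIFO COGS: 47 @ $10 + 67 @ $9 + 12 @ $8 = $1,169
LIFO COGS: 126 @ $8 = $1,008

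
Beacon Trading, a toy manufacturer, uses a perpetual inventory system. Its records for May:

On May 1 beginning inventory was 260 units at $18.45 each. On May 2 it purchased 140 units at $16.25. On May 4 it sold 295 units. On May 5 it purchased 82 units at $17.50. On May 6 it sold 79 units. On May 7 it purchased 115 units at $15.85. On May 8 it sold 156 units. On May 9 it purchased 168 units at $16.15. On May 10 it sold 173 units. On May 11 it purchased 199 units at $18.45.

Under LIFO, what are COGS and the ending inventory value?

May 4, 295 sold [LIFO — newest first]: 140 @ $16.25 + 155 @ $18.45 = $5,134.75
May 6, 79 sold [LIFO — newest first]: 79 @ $17.50 = $1,382.50
May 8, 156 sold [LIFO — newest first]: 115 @ $15.85 + 3 @ $17.50 + 38 @ $18.45 = $2,576.35
May 10, 173 sold [LIFO — newest first]: 168 @ $16.15 + 5 @ $18.45 = $2,805.45
Total COGS = $5,134.75 + $1,382.50 + $2,576.35 + $2,805.45 = $11,899.05
Ending inventory: 62 @ $18.45 + 199 @ $18.45 = $4,815.45

COGS = $11,899.05; ending inventory = $4,815.45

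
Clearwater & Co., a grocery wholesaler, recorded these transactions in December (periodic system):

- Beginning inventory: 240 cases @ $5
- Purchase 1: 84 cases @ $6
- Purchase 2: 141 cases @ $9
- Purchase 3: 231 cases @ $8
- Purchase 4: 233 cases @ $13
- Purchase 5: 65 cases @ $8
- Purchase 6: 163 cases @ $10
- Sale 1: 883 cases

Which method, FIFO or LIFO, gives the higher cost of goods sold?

FIFO COGS: 240 @ $5 + 84 @ $6 + 141 @ $9 + 231 @ $8 + 187 @ $13 = $7,252
LIFO COGS: 163 @ $10 + 65 @ $8 + 233 @ $13 + 231 @ $8 + 141 @ $9 + 50 @ $6 = $8,596

LIFO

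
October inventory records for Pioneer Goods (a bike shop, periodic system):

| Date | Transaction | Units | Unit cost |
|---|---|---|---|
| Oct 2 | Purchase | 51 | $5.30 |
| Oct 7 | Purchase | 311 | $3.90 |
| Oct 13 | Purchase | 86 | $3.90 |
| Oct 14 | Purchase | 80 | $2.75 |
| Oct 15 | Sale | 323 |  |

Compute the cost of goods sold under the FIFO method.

Oct 15, 323 sold [FIFO — oldest first]: 51 @ $5.30 + 272 @ $3.90 = $1,331.10
Ending inventory: 39 @ $3.90 + 86 @ $3.90 + 80 @ $2.75 = $707.50

COGS = $1,331.10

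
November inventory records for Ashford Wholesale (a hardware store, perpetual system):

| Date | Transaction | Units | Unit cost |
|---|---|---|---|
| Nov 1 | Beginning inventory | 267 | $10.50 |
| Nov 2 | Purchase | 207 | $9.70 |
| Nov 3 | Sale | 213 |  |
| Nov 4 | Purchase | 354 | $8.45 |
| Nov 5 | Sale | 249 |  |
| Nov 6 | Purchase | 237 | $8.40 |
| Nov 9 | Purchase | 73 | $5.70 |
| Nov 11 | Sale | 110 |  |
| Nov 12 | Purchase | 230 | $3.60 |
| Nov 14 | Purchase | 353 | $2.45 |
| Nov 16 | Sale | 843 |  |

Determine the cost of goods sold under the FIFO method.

Nov 3, 213 sold [FIFO — oldest first]: 213 @ $10.50 = $2,236.50
Nov 5, 249 sold [FIFO — oldest first]: 54 @ $10.50 + 195 @ $9.70 = $2,458.50
Nov 11, 110 sold [FIFO — oldest first]: 12 @ $9.70 + 98 @ $8.45 = $944.50
Nov 16, 843 sold [FIFO — oldest first]: 256 @ $8.45 + 237 @ $8.40 + 73 @ $5.70 + 230 @ $3.60 + 47 @ $2.45 = $5,513.25
Total COGS = $2,236.50 + $2,458.50 + $944.50 + $5,513.25 = $11,152.75
Ending inventory: 306 @ $2.45 = $749.70
Check: goods available $11,902.45 = COGS $11,152.75 + ending $749.70

COGS = $11,152.75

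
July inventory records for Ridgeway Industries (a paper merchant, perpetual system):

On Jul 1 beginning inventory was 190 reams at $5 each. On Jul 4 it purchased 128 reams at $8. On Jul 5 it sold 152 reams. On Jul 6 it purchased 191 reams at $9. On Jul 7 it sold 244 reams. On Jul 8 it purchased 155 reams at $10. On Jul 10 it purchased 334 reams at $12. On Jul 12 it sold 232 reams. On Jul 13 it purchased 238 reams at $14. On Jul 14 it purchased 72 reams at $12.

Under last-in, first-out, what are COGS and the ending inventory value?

COGS = $5,912; ending inventory = $7,535

Jul 5, 152 sold [LIFO — newest first]: 128 @ $8 + 24 @ $5 = $1,144
Jul 7, 244 sold [LIFO — newest first]: 191 @ $9 + 53 @ $5 = $1,984
Jul 12, 232 sold [LIFO — newest first]: 232 @ $12 = $2,784
Total COGS = $1,144 + $1,984 + $2,784 = $5,912
Ending inventory: 113 @ $5 + 155 @ $10 + 102 @ $12 + 238 @ $14 + 72 @ $12 = $7,535
Check: goods available $13,447 = COGS $5,912 + ending $7,535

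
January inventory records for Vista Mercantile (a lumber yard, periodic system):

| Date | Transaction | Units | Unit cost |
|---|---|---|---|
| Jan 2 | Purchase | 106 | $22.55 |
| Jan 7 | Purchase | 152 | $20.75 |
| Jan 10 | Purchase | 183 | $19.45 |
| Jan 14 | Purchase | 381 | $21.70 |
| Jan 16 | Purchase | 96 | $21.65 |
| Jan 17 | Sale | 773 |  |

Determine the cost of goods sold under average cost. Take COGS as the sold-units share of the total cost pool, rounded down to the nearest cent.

COGS = $16,377.62

Jan 17, sell 773: 773/918 × $19,449.75 → $16,377.62
Ending inventory (cost pool remaining) = $3,072.13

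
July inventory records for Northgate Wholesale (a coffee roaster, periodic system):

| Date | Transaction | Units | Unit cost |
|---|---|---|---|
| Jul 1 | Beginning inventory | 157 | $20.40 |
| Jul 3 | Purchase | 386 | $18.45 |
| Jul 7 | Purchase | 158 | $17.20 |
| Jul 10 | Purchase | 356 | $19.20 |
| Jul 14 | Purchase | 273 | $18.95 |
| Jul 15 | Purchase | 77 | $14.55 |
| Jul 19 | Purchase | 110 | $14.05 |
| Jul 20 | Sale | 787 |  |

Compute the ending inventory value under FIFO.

Jul 20, 787 sold [FIFO — oldest first]: 157 @ $20.40 + 386 @ $18.45 + 158 @ $17.20 + 86 @ $19.20 = $14,693.30
Ending inventory: 270 @ $19.20 + 273 @ $18.95 + 77 @ $14.55 + 110 @ $14.05 = $13,023.20
Check: goods available $27,716.50 = COGS $14,693.30 + ending $13,023.20

Ending inventory = $13,023.20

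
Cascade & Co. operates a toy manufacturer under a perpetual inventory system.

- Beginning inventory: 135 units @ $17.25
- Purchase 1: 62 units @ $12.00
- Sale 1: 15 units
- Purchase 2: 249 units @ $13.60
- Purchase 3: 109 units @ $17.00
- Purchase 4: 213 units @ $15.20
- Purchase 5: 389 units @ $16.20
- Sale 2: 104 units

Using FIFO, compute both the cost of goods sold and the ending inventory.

COGS = $2,052.75; ending inventory = $15,798.80

Sale 1 (15) [FIFO — oldest first]: 15 @ $17.25 = $258.75
Sale 2 (104) [FIFO — oldest first]: 104 @ $17.25 = $1,794.00
Total COGS = $258.75 + $1,794.00 = $2,052.75
Ending inventory: 16 @ $17.25 + 62 @ $12.00 + 249 @ $13.60 + 109 @ $17.00 + 213 @ $15.20 + 389 @ $16.20 = $15,798.80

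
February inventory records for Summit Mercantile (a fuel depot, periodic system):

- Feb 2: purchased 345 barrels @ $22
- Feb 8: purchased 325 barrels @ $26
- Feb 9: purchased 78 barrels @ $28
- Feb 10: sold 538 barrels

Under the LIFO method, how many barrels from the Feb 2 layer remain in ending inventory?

Feb 10, 538 sold [LIFO — newest first]: 78 @ $28 + 325 @ $26 + 135 @ $22 = $13,604
Ending inventory: 210 @ $22 = $4,620

210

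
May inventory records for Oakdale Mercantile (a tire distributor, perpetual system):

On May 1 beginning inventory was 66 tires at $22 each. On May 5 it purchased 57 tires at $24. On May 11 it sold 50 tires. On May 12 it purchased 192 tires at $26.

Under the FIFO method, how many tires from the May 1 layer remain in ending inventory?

May 11, 50 sold [FIFO — oldest first]: 50 @ $22 = $1,100
Ending inventory: 16 @ $22 + 57 @ $24 + 192 @ $26 = $6,712
Check: goods available $7,812 = COGS $1,100 + ending $6,712

16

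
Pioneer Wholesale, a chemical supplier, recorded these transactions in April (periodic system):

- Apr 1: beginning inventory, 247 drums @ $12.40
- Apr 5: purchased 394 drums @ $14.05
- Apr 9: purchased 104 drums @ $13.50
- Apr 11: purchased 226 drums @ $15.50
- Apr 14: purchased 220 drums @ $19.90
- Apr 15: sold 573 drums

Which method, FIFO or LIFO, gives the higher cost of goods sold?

LIFO

FIFO COGS: 247 @ $12.40 + 326 @ $14.05 = $7,643.10
LIFO COGS: 220 @ $19.90 + 226 @ $15.50 + 104 @ $13.50 + 23 @ $14.05 = $9,608.15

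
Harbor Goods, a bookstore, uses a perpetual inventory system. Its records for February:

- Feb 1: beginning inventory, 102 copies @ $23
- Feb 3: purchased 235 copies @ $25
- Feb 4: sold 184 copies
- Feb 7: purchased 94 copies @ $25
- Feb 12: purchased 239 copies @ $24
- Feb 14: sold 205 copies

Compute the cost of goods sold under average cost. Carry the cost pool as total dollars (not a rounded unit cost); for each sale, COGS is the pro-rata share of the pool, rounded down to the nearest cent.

COGS = $9,473.73

After Feb 1: 102 on hand, pool $2,346.00 (≈ $23.0000 each)
After Feb 3: 337 on hand, pool $8,221.00 (≈ $24.3947 each)
Feb 4, sell 184: 184/337 × $8,221.00 → $4,488.61
After Feb 7: 247 on hand, pool $6,082.39 (≈ $24.6251 each)
After Feb 12: 486 on hand, pool $11,818.39 (≈ $24.3177 each)
Feb 14, sell 205: 205/486 × $11,818.39 → $4,985.12
Total COGS = $4,488.61 + $4,985.12 = $9,473.73
Ending inventory (cost pool remaining) = $6,833.27
Check: goods available $16,307.00 = COGS $9,473.73 + ending $6,833.27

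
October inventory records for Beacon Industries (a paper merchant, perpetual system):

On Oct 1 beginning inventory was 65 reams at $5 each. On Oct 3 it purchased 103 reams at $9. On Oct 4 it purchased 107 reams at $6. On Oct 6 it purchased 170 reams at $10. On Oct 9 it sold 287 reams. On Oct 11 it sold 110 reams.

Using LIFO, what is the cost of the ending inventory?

Ending inventory = $240

Oct 9, 287 sold [LIFO — newest first]: 170 @ $10 + 107 @ $6 + 10 @ $9 = $2,432
Oct 11, 110 sold [LIFO — newest first]: 93 @ $9 + 17 @ $5 = $922
Total COGS = $2,432 + $922 = $3,354
Ending inventory: 48 @ $5 = $240
Check: goods available $3,594 = COGS $3,354 + ending $240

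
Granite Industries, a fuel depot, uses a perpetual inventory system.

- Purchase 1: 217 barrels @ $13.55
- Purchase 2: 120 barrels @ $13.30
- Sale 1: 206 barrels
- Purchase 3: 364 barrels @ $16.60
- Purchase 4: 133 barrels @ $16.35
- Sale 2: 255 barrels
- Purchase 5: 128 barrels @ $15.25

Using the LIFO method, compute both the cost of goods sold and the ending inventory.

COGS = $6,961.05; ending inventory = $7,744.25

Sale 1 (206) [LIFO — newest first]: 120 @ $13.30 + 86 @ $13.55 = $2,761.30
Sale 2 (255) [LIFO — newest first]: 133 @ $16.35 + 122 @ $16.60 = $4,199.75
Total COGS = $2,761.30 + $4,199.75 = $6,961.05
Ending inventory: 131 @ $13.55 + 242 @ $16.60 + 128 @ $15.25 = $7,744.25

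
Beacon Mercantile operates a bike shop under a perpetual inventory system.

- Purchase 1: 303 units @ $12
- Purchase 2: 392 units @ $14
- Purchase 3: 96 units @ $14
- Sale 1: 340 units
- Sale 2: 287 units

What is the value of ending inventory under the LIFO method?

Ending inventory = $1,968

Sale 1 (340) [LIFO — newest first]: 96 @ $14 + 244 @ $14 = $4,760
Sale 2 (287) [LIFO — newest first]: 148 @ $14 + 139 @ $12 = $3,740
Total COGS = $4,760 + $3,740 = $8,500
Ending inventory: 164 @ $12 = $1,968
Check: goods available $10,468 = COGS $8,500 + ending $1,968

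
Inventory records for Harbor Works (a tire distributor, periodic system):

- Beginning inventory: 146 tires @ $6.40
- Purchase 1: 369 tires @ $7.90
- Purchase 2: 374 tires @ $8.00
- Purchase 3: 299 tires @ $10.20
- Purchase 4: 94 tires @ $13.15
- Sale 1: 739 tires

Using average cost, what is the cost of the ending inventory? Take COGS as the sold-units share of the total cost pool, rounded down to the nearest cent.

Ending inventory = $4,713.09

Sale 1, sell 739: 739/1282 × $11,127.40 → $6,414.31
Ending inventory (cost pool remaining) = $4,713.09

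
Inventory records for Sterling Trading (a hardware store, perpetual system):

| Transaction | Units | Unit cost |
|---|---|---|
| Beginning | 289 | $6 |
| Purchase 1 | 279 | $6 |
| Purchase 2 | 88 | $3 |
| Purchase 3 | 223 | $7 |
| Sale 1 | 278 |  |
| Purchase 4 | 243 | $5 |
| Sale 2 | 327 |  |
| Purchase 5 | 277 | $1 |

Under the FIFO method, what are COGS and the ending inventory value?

Sale 1 (278) [FIFO — oldest first]: 278 @ $6 = $1,668
Sale 2 (327) [FIFO — oldest first]: 11 @ $6 + 279 @ $6 + 37 @ $3 = $1,851
Total COGS = $1,668 + $1,851 = $3,519
Ending inventory: 51 @ $3 + 223 @ $7 + 243 @ $5 + 277 @ $1 = $3,206
Check: goods available $6,725 = COGS $3,519 + ending $3,206

COGS = $3,519; ending inventory = $3,206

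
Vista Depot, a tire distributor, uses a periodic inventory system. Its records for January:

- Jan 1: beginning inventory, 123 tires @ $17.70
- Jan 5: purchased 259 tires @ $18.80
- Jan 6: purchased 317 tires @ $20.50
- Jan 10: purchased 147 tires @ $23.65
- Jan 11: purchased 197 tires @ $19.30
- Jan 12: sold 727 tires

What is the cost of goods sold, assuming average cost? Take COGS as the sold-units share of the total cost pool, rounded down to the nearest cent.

COGS = $14,514.52

Jan 12, sell 727: 727/1043 × $20,823.45 → $14,514.52
Ending inventory (cost pool remaining) = $6,308.93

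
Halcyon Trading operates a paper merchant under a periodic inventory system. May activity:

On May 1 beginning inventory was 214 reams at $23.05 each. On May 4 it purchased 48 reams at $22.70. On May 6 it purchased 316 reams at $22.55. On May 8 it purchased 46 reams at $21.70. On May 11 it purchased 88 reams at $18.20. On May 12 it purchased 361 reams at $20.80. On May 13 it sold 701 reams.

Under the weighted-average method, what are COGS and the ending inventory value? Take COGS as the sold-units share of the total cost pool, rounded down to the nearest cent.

COGS = $15,193.79; ending inventory = $8,062.91

May 13, sell 701: 701/1073 × $23,256.70 → $15,193.79
Ending inventory (cost pool remaining) = $8,062.91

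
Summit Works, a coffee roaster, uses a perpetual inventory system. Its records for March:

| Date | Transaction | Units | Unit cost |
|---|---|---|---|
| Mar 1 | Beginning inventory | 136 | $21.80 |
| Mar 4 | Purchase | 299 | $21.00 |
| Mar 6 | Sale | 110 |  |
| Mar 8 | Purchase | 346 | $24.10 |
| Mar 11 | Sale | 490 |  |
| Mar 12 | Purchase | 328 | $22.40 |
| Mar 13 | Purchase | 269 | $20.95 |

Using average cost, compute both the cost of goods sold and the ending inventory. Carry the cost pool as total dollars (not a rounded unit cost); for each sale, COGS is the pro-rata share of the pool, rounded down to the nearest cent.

COGS = $13,470.14; ending inventory = $17,095.01

After Mar 1: 136 on hand, pool $2,964.80 (≈ $21.8000 each)
After Mar 4: 435 on hand, pool $9,243.80 (≈ $21.2501 each)
Mar 6, sell 110: 110/435 × $9,243.80 → $2,337.51
After Mar 8: 671 on hand, pool $15,244.89 (≈ $22.7197 each)
Mar 11, sell 490: 490/671 × $15,244.89 → $11,132.63
After Mar 12: 509 on hand, pool $11,459.46 (≈ $22.5137 each)
After Mar 13: 778 on hand, pool $17,095.01 (≈ $21.9730 each)
Total COGS = $2,337.51 + $11,132.63 = $13,470.14
Ending inventory (cost pool remaining) = $17,095.01
Check: goods available $30,565.15 = COGS $13,470.14 + ending $17,095.01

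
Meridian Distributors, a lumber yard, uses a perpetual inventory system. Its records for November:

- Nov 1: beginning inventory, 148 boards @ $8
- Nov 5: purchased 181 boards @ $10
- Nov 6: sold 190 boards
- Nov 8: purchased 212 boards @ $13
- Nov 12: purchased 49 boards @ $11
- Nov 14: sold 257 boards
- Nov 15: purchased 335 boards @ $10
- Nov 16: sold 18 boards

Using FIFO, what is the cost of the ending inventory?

Nov 6, 190 sold [FIFO — oldest first]: 148 @ $8 + 42 @ $10 = $1,604
Nov 14, 257 sold [FIFO — oldest first]: 139 @ $10 + 118 @ $13 = $2,924
Nov 16, 18 sold [FIFO — oldest first]: 18 @ $13 = $234
Total COGS = $1,604 + $2,924 + $234 = $4,762
Ending inventory: 76 @ $13 + 49 @ $11 + 335 @ $10 = $4,877
Check: goods available $9,639 = COGS $4,762 + ending $4,877

Ending inventory = $4,877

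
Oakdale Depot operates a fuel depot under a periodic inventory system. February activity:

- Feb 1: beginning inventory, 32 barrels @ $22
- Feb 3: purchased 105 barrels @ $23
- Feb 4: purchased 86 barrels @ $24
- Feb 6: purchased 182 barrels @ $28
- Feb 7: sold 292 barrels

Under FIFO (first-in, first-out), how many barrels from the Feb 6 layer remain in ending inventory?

Feb 7, 292 sold [FIFO — oldest first]: 32 @ $22 + 105 @ $23 + 86 @ $24 + 69 @ $28 = $7,115
Ending inventory: 113 @ $28 = $3,164
Check: goods available $10,279 = COGS $7,115 + ending $3,164

113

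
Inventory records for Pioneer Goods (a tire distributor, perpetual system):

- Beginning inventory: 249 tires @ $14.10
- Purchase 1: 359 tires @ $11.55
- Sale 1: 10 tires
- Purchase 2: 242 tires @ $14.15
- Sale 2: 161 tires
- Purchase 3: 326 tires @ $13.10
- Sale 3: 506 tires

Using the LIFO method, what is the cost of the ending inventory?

Sale 1 (10) [LIFO — newest first]: 10 @ $11.55 = $115.50
Sale 2 (161) [LIFO — newest first]: 161 @ $14.15 = $2,278.15
Sale 3 (506) [LIFO — newest first]: 326 @ $13.10 + 81 @ $14.15 + 99 @ $11.55 = $6,560.20
Total COGS = $115.50 + $2,278.15 + $6,560.20 = $8,953.85
Ending inventory: 249 @ $14.10 + 250 @ $11.55 = $6,398.40

Ending inventory = $6,398.40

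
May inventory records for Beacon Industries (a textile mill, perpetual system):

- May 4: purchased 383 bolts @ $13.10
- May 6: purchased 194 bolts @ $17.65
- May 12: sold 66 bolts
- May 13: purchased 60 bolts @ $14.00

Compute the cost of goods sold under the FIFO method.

May 12, 66 sold [FIFO — oldest first]: 66 @ $13.10 = $864.60
Ending inventory: 317 @ $13.10 + 194 @ $17.65 + 60 @ $14.00 = $8,416.80
Check: goods available $9,281.40 = COGS $864.60 + ending $8,416.80

COGS = $864.60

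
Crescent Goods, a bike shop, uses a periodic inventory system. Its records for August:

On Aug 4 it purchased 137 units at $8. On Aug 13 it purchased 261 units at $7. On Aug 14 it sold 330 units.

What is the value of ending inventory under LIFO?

Ending inventory = $544

Aug 14, 330 sold [LIFO — newest first]: 261 @ $7 + 69 @ $8 = $2,379
Ending inventory: 68 @ $8 = $544
Check: goods available $2,923 = COGS $2,379 + ending $544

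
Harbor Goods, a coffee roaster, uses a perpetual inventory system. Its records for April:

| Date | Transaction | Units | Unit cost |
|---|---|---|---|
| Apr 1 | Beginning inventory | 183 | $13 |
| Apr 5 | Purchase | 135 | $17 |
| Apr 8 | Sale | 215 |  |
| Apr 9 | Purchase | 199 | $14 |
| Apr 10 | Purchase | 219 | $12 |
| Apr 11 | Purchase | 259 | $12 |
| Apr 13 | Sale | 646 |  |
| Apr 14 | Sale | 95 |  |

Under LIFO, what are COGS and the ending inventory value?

Apr 8, 215 sold [LIFO — newest first]: 135 @ $17 + 80 @ $13 = $3,335
Apr 13, 646 sold [LIFO — newest first]: 259 @ $12 + 219 @ $12 + 168 @ $14 = $8,088
Apr 14, 95 sold [LIFO — newest first]: 31 @ $14 + 64 @ $13 = $1,266
Total COGS = $3,335 + $8,088 + $1,266 = $12,689
Ending inventory: 39 @ $13 = $507
Check: goods available $13,196 = COGS $12,689 + ending $507

COGS = $12,689; ending inventory = $507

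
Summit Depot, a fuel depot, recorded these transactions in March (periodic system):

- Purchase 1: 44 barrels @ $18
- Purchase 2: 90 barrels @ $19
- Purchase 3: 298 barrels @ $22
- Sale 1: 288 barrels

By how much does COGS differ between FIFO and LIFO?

FIFO COGS: 44 @ $18 + 90 @ $19 + 154 @ $22 = $5,890
LIFO COGS: 288 @ $22 = $6,336
Difference = |$5,890 − $6,336| = $446

$446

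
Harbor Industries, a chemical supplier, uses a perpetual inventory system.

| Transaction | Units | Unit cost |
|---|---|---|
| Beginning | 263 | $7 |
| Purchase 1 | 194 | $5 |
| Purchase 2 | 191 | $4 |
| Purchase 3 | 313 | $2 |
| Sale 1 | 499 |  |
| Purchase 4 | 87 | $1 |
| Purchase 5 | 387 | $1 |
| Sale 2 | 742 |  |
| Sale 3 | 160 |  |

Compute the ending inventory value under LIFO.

Ending inventory = $238

Sale 1 (499) [LIFO — newest first]: 313 @ $2 + 186 @ $4 = $1,370
Sale 2 (742) [LIFO — newest first]: 387 @ $1 + 87 @ $1 + 5 @ $4 + 194 @ $5 + 69 @ $7 = $1,947
Sale 3 (160) [LIFO — newest first]: 160 @ $7 = $1,120
Total COGS = $1,370 + $1,947 + $1,120 = $4,437
Ending inventory: 34 @ $7 = $238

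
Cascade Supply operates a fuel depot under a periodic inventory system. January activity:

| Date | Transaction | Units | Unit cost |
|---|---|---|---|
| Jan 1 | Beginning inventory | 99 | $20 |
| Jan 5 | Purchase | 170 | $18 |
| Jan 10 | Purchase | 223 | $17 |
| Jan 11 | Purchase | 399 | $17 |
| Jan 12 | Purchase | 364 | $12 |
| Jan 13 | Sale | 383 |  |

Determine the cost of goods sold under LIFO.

Jan 13, 383 sold [LIFO — newest first]: 364 @ $12 + 19 @ $17 = $4,691
Ending inventory: 99 @ $20 + 170 @ $18 + 223 @ $17 + 380 @ $17 = $15,291

COGS = $4,691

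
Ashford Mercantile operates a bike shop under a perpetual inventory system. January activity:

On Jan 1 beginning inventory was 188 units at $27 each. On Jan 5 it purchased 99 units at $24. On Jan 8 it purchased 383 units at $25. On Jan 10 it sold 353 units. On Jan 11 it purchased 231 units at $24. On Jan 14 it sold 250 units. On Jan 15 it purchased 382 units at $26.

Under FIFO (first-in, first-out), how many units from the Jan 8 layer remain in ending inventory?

Jan 10, 353 sold [FIFO — oldest first]: 188 @ $27 + 99 @ $24 + 66 @ $25 = $9,102
Jan 14, 250 sold [FIFO — oldest first]: 250 @ $25 = $6,250
Total COGS = $9,102 + $6,250 = $15,352
Ending inventory: 67 @ $25 + 231 @ $24 + 382 @ $26 = $17,151

67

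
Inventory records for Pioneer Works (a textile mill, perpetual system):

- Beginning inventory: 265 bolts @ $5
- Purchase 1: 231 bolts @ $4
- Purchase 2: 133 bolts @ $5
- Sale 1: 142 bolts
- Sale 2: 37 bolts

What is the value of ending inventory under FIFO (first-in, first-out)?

Ending inventory = $2,019

Sale 1 (142) [FIFO — oldest first]: 142 @ $5 = $710
Sale 2 (37) [FIFO — oldest first]: 37 @ $5 = $185
Total COGS = $710 + $185 = $895
Ending inventory: 86 @ $5 + 231 @ $4 + 133 @ $5 = $2,019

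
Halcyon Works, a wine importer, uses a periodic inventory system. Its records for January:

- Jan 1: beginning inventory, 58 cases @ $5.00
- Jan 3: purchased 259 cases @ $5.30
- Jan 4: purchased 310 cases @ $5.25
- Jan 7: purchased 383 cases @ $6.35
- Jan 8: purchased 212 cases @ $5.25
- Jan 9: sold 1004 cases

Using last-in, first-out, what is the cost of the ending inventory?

Jan 9, 1004 sold [LIFO — newest first]: 212 @ $5.25 + 383 @ $6.35 + 310 @ $5.25 + 99 @ $5.30 = $5,697.25
Ending inventory: 58 @ $5.00 + 160 @ $5.30 = $1,138.00

Ending inventory = $1,138.00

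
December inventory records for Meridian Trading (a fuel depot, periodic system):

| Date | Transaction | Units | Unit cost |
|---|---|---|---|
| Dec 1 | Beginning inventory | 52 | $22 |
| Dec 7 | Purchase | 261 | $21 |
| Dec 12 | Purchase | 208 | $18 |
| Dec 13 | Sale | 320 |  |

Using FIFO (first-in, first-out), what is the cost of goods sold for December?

Dec 13, 320 sold [FIFO — oldest first]: 52 @ $22 + 261 @ $21 + 7 @ $18 = $6,751
Ending inventory: 201 @ $18 = $3,618
Check: goods available $10,369 = COGS $6,751 + ending $3,618

COGS = $6,751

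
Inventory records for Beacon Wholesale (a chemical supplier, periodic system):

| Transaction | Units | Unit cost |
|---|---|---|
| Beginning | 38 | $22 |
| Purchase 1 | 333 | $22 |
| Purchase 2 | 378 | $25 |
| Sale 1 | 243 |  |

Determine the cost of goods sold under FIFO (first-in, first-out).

COGS = $5,346

Sale 1 (243) [FIFO — oldest first]: 38 @ $22 + 205 @ $22 = $5,346
Ending inventory: 128 @ $22 + 378 @ $25 = $12,266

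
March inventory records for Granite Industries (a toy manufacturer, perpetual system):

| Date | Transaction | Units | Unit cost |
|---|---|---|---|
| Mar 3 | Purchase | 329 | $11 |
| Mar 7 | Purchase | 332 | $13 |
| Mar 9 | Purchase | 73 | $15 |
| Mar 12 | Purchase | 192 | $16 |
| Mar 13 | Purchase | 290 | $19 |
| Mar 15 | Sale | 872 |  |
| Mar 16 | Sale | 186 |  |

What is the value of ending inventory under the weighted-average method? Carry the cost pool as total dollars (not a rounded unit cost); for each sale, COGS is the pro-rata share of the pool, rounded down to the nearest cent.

Ending inventory = $2,288.41

After Mar 3: 329 on hand, pool $3,619.00 (≈ $11.0000 each)
After Mar 7: 661 on hand, pool $7,935.00 (≈ $12.0045 each)
After Mar 9: 734 on hand, pool $9,030.00 (≈ $12.3025 each)
After Mar 12: 926 on hand, pool $12,102.00 (≈ $13.0691 each)
After Mar 13: 1216 on hand, pool $17,612.00 (≈ $14.4836 each)
Mar 15, sell 872: 872/1216 × $17,612.00 → $12,629.65
Mar 16, sell 186: 186/344 × $4,982.35 → $2,693.94
Total COGS = $12,629.65 + $2,693.94 = $15,323.59
Ending inventory (cost pool remaining) = $2,288.41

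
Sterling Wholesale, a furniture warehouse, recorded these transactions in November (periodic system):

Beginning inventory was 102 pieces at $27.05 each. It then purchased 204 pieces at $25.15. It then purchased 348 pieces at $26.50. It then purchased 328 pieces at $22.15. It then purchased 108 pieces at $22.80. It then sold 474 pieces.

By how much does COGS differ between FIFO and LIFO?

$1,607.10

FIFO COGS: 102 @ $27.05 + 204 @ $25.15 + 168 @ $26.50 = $12,341.70
LIFO COGS: 108 @ $22.80 + 328 @ $22.15 + 38 @ $26.50 = $10,734.60
Difference = |$12,341.70 − $10,734.60| = $1,607.10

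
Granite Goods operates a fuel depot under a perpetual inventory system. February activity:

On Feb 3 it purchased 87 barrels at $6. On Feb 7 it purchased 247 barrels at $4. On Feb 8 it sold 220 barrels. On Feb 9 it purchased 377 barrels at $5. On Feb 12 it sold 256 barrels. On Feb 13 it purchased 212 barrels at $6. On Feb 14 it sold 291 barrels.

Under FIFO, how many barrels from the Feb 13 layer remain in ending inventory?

Feb 8, 220 sold [FIFO — oldest first]: 87 @ $6 + 133 @ $4 = $1,054
Feb 12, 256 sold [FIFO — oldest first]: 114 @ $4 + 142 @ $5 = $1,166
Feb 14, 291 sold [FIFO — oldest first]: 235 @ $5 + 56 @ $6 = $1,511
Total COGS = $1,054 + $1,166 + $1,511 = $3,731
Ending inventory: 156 @ $6 = $936

156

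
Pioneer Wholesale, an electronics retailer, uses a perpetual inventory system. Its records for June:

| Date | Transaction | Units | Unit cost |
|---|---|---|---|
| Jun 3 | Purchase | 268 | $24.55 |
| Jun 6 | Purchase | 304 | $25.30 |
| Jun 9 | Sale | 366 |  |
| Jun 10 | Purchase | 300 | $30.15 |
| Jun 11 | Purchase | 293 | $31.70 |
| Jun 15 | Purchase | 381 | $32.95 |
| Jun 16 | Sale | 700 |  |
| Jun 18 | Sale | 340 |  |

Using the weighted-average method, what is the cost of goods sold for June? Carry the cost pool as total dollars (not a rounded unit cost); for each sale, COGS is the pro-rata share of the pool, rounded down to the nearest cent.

After Jun 3: 268 on hand, pool $6,579.40 (≈ $24.5500 each)
After Jun 6: 572 on hand, pool $14,270.60 (≈ $24.9486 each)
Jun 9, sell 366: 366/572 × $14,270.60 → $9,131.18
After Jun 10: 506 on hand, pool $14,184.42 (≈ $28.0325 each)
After Jun 11: 799 on hand, pool $23,472.52 (≈ $29.3774 each)
After Jun 15: 1180 on hand, pool $36,026.47 (≈ $30.5309 each)
Jun 16, sell 700: 700/1180 × $36,026.47 → $21,371.63
Jun 18, sell 340: 340/480 × $14,654.84 → $10,380.51
Total COGS = $9,131.18 + $21,371.63 + $10,380.51 = $40,883.32
Ending inventory (cost pool remaining) = $4,274.33

COGS = $40,883.32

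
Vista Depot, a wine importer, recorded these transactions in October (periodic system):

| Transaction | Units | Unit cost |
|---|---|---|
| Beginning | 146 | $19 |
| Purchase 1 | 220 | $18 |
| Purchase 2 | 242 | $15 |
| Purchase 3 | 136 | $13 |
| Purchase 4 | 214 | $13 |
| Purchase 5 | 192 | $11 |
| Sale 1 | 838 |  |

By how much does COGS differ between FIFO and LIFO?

FIFO COGS: 146 @ $19 + 220 @ $18 + 242 @ $15 + 136 @ $13 + 94 @ $13 = $13,354
LIFO COGS: 192 @ $11 + 214 @ $13 + 136 @ $13 + 242 @ $15 + 54 @ $18 = $11,264
Difference = |$13,354 − $11,264| = $2,090

$2,090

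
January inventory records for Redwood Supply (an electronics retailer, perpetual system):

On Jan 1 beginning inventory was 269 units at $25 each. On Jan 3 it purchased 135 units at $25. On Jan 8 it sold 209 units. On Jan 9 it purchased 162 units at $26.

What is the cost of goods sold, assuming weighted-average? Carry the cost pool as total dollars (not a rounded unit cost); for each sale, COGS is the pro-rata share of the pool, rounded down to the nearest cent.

After Jan 1: 269 on hand, pool $6,725.00 (≈ $25.0000 each)
After Jan 3: 404 on hand, pool $10,100.00 (≈ $25.0000 each)
Jan 8, sell 209: 209/404 × $10,100.00 → $5,225.00
After Jan 9: 357 on hand, pool $9,087.00 (≈ $25.4538 each)
Ending inventory (cost pool remaining) = $9,087.00

COGS = $5,225.00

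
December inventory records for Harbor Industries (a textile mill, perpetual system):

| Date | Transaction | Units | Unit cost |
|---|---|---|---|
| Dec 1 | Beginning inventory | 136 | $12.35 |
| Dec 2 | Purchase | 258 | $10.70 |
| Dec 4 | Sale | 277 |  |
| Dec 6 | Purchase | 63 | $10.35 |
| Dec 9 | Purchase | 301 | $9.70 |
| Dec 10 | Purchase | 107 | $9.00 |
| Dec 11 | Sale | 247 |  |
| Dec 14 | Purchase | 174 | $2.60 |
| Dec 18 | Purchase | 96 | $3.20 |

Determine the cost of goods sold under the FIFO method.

COGS = $5,742.15

Dec 4, 277 sold [FIFO — oldest first]: 136 @ $12.35 + 141 @ $10.70 = $3,188.30
Dec 11, 247 sold [FIFO — oldest first]: 117 @ $10.70 + 63 @ $10.35 + 67 @ $9.70 = $2,553.85
Total COGS = $3,188.30 + $2,553.85 = $5,742.15
Ending inventory: 234 @ $9.70 + 107 @ $9.00 + 174 @ $2.60 + 96 @ $3.20 = $3,992.40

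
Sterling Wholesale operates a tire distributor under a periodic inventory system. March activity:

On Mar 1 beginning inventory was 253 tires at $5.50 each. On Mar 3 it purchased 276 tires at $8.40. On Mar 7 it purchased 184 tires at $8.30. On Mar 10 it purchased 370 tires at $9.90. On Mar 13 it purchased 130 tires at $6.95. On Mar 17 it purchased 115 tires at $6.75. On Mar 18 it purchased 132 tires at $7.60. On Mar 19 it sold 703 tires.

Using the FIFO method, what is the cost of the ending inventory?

Ending inventory = $6,428.95

Mar 19, 703 sold [FIFO — oldest first]: 253 @ $5.50 + 276 @ $8.40 + 174 @ $8.30 = $5,154.10
Ending inventory: 10 @ $8.30 + 370 @ $9.90 + 130 @ $6.95 + 115 @ $6.75 + 132 @ $7.60 = $6,428.95
Check: goods available $11,583.05 = COGS $5,154.10 + ending $6,428.95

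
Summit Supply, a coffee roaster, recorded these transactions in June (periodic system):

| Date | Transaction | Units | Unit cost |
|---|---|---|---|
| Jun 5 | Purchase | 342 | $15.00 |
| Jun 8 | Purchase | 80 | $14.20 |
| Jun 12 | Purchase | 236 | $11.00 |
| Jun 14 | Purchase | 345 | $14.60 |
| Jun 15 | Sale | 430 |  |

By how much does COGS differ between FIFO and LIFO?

$382.00

FIFO COGS: 342 @ $15.00 + 80 @ $14.20 + 8 @ $11.00 = $6,354.00
LIFO COGS: 345 @ $14.60 + 85 @ $11.00 = $5,972.00
Difference = |$6,354.00 − $5,972.00| = $382.00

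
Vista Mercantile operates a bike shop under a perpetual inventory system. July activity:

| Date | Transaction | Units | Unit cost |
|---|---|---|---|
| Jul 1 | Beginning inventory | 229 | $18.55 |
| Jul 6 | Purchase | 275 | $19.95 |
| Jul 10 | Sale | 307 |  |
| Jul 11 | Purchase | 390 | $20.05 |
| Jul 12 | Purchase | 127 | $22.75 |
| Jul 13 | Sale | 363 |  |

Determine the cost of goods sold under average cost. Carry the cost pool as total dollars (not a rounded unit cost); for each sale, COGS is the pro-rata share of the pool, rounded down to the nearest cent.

After Jul 1: 229 on hand, pool $4,247.95 (≈ $18.5500 each)
After Jul 6: 504 on hand, pool $9,734.20 (≈ $19.3139 each)
Jul 10, sell 307: 307/504 × $9,734.20 → $5,929.36
After Jul 11: 587 on hand, pool $11,624.34 (≈ $19.8030 each)
After Jul 12: 714 on hand, pool $14,513.59 (≈ $20.3272 each)
Jul 13, sell 363: 363/714 × $14,513.59 → $7,378.75
Total COGS = $5,929.36 + $7,378.75 = $13,308.11
Ending inventory (cost pool remaining) = $7,134.84
Check: goods available $20,442.95 = COGS $13,308.11 + ending $7,134.84

COGS = $13,308.11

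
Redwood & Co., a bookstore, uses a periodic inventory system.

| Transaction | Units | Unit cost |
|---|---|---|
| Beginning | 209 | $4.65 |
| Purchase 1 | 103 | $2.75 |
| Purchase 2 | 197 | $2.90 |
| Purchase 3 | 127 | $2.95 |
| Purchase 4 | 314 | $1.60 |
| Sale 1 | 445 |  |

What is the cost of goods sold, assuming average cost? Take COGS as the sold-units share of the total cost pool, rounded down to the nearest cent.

Sale 1, sell 445: 445/950 × $2,703.45 → $1,266.35
Ending inventory (cost pool remaining) = $1,437.10

COGS = $1,266.35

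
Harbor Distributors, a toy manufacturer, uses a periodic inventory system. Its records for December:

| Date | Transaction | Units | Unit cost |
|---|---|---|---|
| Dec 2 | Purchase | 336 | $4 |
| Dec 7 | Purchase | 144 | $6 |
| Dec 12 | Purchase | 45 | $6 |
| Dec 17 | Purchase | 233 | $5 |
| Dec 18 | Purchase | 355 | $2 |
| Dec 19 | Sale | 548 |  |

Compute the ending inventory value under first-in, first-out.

Ending inventory = $1,760

Dec 19, 548 sold [FIFO — oldest first]: 336 @ $4 + 144 @ $6 + 45 @ $6 + 23 @ $5 = $2,593
Ending inventory: 210 @ $5 + 355 @ $2 = $1,760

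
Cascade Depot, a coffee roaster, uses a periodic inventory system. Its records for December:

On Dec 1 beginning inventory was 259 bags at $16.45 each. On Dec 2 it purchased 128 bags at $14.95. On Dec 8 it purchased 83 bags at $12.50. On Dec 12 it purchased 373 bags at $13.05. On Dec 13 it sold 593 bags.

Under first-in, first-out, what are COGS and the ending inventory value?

COGS = $8,816.80; ending inventory = $3,262.50

Dec 13, 593 sold [FIFO — oldest first]: 259 @ $16.45 + 128 @ $14.95 + 83 @ $12.50 + 123 @ $13.05 = $8,816.80
Ending inventory: 250 @ $13.05 = $3,262.50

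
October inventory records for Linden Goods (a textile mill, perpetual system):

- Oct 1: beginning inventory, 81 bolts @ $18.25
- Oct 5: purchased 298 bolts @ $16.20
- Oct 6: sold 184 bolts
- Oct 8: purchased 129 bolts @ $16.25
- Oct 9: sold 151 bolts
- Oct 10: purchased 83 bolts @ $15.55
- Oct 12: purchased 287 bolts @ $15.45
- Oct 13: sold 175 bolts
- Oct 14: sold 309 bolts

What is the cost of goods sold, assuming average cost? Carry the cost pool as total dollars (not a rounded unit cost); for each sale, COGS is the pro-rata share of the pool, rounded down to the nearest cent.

COGS = $13,195.01

After Oct 1: 81 on hand, pool $1,478.25 (≈ $18.2500 each)
After Oct 5: 379 on hand, pool $6,305.85 (≈ $16.6381 each)
Oct 6, sell 184: 184/379 × $6,305.85 → $3,061.41
After Oct 8: 324 on hand, pool $5,340.69 (≈ $16.4836 each)
Oct 9, sell 151: 151/324 × $5,340.69 → $2,489.02
After Oct 10: 256 on hand, pool $4,142.32 (≈ $16.1809 each)
After Oct 12: 543 on hand, pool $8,576.47 (≈ $15.7946 each)
Oct 13, sell 175: 175/543 × $8,576.47 → $2,764.05
Oct 14, sell 309: 309/368 × $5,812.42 → $4,880.53
Total COGS = $3,061.41 + $2,489.02 + $2,764.05 + $4,880.53 = $13,195.01
Ending inventory (cost pool remaining) = $931.89
Check: goods available $14,126.90 = COGS $13,195.01 + ending $931.89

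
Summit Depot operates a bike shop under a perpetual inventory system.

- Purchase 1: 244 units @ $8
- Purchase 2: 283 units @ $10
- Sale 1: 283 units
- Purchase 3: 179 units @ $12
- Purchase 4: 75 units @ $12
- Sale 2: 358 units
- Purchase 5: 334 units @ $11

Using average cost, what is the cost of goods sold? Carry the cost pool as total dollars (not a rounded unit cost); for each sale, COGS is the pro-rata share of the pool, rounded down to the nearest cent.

COGS = $6,350.70

After Purchase 1: 244 on hand, pool $1,952.00 (≈ $8.0000 each)
After Purchase 2: 527 on hand, pool $4,782.00 (≈ $9.0740 each)
Sale 1, sell 283: 283/527 × $4,782.00 → $2,567.94
After Purchase 3: 423 on hand, pool $4,362.06 (≈ $10.3122 each)
After Purchase 4: 498 on hand, pool $5,262.06 (≈ $10.5664 each)
Sale 2, sell 358: 358/498 × $5,262.06 → $3,782.76
After Purchase 5: 474 on hand, pool $5,153.30 (≈ $10.8719 each)
Total COGS = $2,567.94 + $3,782.76 = $6,350.70
Ending inventory (cost pool remaining) = $5,153.30
Check: goods available $11,504.00 = COGS $6,350.70 + ending $5,153.30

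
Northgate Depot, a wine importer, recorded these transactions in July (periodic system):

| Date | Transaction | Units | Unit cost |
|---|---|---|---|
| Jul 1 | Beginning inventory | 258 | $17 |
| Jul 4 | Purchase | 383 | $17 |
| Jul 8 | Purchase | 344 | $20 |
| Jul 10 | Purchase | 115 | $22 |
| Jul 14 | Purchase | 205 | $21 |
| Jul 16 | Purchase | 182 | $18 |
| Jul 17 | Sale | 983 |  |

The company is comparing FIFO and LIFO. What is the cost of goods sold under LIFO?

COGS = $19,320

FIFO COGS: 258 @ $17 + 383 @ $17 + 342 @ $20 = $17,737
LIFO COGS: 182 @ $18 + 205 @ $21 + 115 @ $22 + 344 @ $20 + 137 @ $17 = $19,320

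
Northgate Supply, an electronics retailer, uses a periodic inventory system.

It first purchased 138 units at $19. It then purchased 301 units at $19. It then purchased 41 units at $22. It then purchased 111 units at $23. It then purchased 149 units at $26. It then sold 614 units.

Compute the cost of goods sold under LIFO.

Sale 1 (614) [LIFO — newest first]: 149 @ $26 + 111 @ $23 + 41 @ $22 + 301 @ $19 + 12 @ $19 = $13,276
Ending inventory: 126 @ $19 = $2,394
Check: goods available $15,670 = COGS $13,276 + ending $2,394

COGS = $13,276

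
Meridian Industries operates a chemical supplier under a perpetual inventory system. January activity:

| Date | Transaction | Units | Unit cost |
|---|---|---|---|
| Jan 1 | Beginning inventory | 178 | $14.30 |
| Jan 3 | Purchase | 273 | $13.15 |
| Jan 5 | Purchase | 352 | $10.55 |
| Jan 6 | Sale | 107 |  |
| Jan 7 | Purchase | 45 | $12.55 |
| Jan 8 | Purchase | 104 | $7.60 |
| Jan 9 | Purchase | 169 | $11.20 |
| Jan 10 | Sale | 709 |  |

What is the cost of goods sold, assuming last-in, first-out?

COGS = $8,881.45

Jan 6, 107 sold [LIFO — newest first]: 107 @ $10.55 = $1,128.85
Jan 10, 709 sold [LIFO — newest first]: 169 @ $11.20 + 104 @ $7.60 + 45 @ $12.55 + 245 @ $10.55 + 146 @ $13.15 = $7,752.60
Total COGS = $1,128.85 + $7,752.60 = $8,881.45
Ending inventory: 178 @ $14.30 + 127 @ $13.15 = $4,215.45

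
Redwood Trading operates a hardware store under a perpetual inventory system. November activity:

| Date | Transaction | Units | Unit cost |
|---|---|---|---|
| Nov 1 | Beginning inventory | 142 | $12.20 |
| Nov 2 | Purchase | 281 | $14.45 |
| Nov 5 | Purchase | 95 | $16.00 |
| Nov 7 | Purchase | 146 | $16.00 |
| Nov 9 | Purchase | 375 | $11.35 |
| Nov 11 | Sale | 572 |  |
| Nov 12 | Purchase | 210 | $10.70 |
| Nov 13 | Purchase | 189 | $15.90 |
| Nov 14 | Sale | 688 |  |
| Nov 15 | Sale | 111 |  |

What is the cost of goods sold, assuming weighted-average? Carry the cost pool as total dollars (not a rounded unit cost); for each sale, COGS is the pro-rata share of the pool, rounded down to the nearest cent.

After Nov 1: 142 on hand, pool $1,732.40 (≈ $12.2000 each)
After Nov 2: 423 on hand, pool $5,792.85 (≈ $13.6947 each)
After Nov 5: 518 on hand, pool $7,312.85 (≈ $14.1175 each)
After Nov 7: 664 on hand, pool $9,648.85 (≈ $14.5314 each)
After Nov 9: 1039 on hand, pool $13,905.10 (≈ $13.3832 each)
Nov 11, sell 572: 572/1039 × $13,905.10 → $7,655.16
After Nov 12: 677 on hand, pool $8,496.94 (≈ $12.5509 each)
After Nov 13: 866 on hand, pool $11,502.04 (≈ $13.2818 each)
Nov 14, sell 688: 688/866 × $11,502.04 → $9,137.87
Nov 15, sell 111: 111/178 × $2,364.17 → $1,474.28
Total COGS = $7,655.16 + $9,137.87 + $1,474.28 = $18,267.31
Ending inventory (cost pool remaining) = $889.89

COGS = $18,267.31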